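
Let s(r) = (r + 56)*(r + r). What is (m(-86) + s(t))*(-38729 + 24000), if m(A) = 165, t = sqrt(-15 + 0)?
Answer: -1988415 - 1649648*I*sqrt(15) ≈ -1.9884e+6 - 6.3891e+6*I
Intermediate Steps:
t = I*sqrt(15) (t = sqrt(-15) = I*sqrt(15) ≈ 3.873*I)
s(r) = 2*r*(56 + r) (s(r) = (56 + r)*(2*r) = 2*r*(56 + r))
(m(-86) + s(t))*(-38729 + 24000) = (165 + 2*(I*sqrt(15))*(56 + I*sqrt(15)))*(-38729 + 24000) = (165 + 2*I*sqrt(15)*(56 + I*sqrt(15)))*(-14729) = -2430285 - 29458*I*sqrt(15)*(56 + I*sqrt(15))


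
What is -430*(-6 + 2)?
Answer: 1720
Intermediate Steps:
-430*(-6 + 2) = -430*(-4) = -43*(-40) = 1720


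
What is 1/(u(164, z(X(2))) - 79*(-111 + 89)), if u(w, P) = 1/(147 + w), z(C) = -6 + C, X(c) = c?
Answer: 311/540519 ≈ 0.00057537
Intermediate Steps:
1/(u(164, z(X(2))) - 79*(-111 + 89)) = 1/(1/(147 + 164) - 79*(-111 + 89)) = 1/(1/311 - 79*(-22)) = 1/(1/311 + 1738) = 1/(540519/311) = 311/540519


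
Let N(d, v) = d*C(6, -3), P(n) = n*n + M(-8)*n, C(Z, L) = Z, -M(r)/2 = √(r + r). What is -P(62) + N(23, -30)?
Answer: -3706 + 496*I ≈ -3706.0 + 496.0*I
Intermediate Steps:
M(r) = -2*√2*√r (M(r) = -2*√(r + r) = -2*√2*√r)
P(n) = n² - 8*I*n (P(n) = n*n + (-2*√2*√(-8))*n = n² + (-2*√2*2*I*√2)*n = n² + (-8*I)*n = n² - 8*I*n)
N(d, v) = 6*d (N(d, v) = d*6 = 6*d)
-P(62) + N(23, -30) = -62*(62 - 8*I) + 6*23 = -(3844 - 496*I) + 138 = (-3844 + 496*I) + 138 = -3706 + 496*I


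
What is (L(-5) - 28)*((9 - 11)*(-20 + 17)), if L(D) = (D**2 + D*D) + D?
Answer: 102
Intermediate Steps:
L(D) = D + 2*D**2 (L(D) = (D**2 + D**2) + D = 2*D**2 + D = D + 2*D**2)
(L(-5) - 28)*((9 - 11)*(-20 + 17)) = (-5*(1 + 2*(-5)) - 28)*((9 - 11)*(-20 + 17)) = (-5*(1 - 10) - 28)*(-2*(-3)) = (-5*(-9) - 28)*6 = (45 - 28)*6 = 17*6 = 102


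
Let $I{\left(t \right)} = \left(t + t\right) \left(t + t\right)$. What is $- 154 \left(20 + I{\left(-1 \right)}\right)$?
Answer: $-3696$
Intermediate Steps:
$I{\left(t \right)} = 4 t^{2}$ ($I{\left(t \right)} = 2 t 2 t = 4 t^{2}$)
$- 154 \left(20 + I{\left(-1 \right)}\right) = - 154 \left(20 + 4 \left(-1\right)^{2}\right) = - 154 \left(20 + 4 \cdot 1\right) = - 154 \left(20 + 4\right) = \left(-154\right) 24 = -3696$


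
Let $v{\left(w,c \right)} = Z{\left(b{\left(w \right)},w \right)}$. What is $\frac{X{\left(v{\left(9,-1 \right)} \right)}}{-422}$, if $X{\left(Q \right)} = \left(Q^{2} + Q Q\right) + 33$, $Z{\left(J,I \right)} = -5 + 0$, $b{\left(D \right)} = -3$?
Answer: $- \frac{83}{422} \approx -0.19668$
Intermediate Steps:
$Z{\left(J,I \right)} = -5$
$v{\left(w,c \right)} = -5$
$X{\left(Q \right)} = 33 + 2 Q^{2}$ ($X{\left(Q \right)} = \left(Q^{2} + Q^{2}\right) + 33 = 2 Q^{2} + 33 = 33 + 2 Q^{2}$)
$\frac{X{\left(v{\left(9,-1 \right)} \right)}}{-422} = \frac{33 + 2 \left(-5\right)^{2}}{-422} = \left(33 + 2 \cdot 25\right) \left(- \frac{1}{422}\right) = \left(33 + 50\right) \left(- \frac{1}{422}\right) = 83 \left(- \frac{1}{422}\right) = - \frac{83}{422}$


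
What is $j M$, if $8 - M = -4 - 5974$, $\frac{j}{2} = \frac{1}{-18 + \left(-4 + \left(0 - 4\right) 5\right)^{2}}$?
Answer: $\frac{5986}{279} \approx 21.455$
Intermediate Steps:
$j = \frac{1}{279}$ ($j = \frac{2}{-18 + \left(-4 + \left(0 - 4\right) 5\right)^{2}} = \frac{2}{-18 + \left(-4 - 20\right)^{2}} = \frac{2}{-18 + \left(-24\right)^{2}} = \frac{2}{-18 + 576} = \frac{2}{558} = 2 \cdot \frac{1}{558} = \frac{1}{279} \approx 0.0035842$)
$M = 5986$ ($M = 8 - \left(-4 - 5974\right) = 8 - -5978 = 8 + 5978 = 5986$)
$j M = \frac{1}{279} \cdot 5986 = \frac{5986}{279}$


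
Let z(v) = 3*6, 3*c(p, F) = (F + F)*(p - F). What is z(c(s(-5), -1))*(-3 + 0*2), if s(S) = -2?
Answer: -54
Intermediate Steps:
c(p, F) = 2*F*(p - F)/3 (c(p, F) = ((F + F)*(p - F))/3 = ((2*F)*(p - F))/3 = (2*F*(p - F))/3 = 2*F*(p - F)/3)
z(v) = 18
z(c(s(-5), -1))*(-3 + 0*2) = 18*(-3 + 0*2) = 18*(-3 + 0) = 18*(-3) = -54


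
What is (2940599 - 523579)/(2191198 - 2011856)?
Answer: 1208510/89671 ≈ 13.477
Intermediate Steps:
(2940599 - 523579)/(2191198 - 2011856) = 2417020/179342 = 2417020*(1/179342) = 1208510/89671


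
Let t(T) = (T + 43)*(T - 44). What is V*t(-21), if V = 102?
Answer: -145860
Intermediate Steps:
t(T) = (-44 + T)*(43 + T) (t(T) = (43 + T)*(-44 + T) = (-44 + T)*(43 + T))
V*t(-21) = 102*(-1892 + (-21)² - 1*(-21)) = 102*(-1892 + 441 + 21) = 102*(-1430) = -145860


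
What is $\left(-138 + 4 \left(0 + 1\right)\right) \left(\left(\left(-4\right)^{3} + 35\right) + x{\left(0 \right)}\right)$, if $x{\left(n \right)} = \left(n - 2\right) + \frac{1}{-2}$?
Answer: $4221$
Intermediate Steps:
$x{\left(n \right)} = - \frac{5}{2} + n$ ($x{\left(n \right)} = \left(-2 + n\right) - \frac{1}{2} = - \frac{5}{2} + n$)
$\left(-138 + 4 \left(0 + 1\right)\right) \left(\left(\left(-4\right)^{3} + 35\right) + x{\left(0 \right)}\right) = \left(-138 + 4 \left(0 + 1\right)\right) \left(\left(\left(-4\right)^{3} + 35\right) + \left(- \frac{5}{2} + 0\right)\right) = \left(-138 + 4 \cdot 1\right) \left(\left(-64 + 35\right) - \frac{5}{2}\right) = \left(-138 + 4\right) \left(-29 - \frac{5}{2}\right) = \left(-134\right) \left(- \frac{63}{2}\right) = 4221$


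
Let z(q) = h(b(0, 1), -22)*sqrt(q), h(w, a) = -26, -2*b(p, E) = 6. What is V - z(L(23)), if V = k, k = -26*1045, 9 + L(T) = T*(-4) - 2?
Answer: -27170 + 26*I*sqrt(103) ≈ -27170.0 + 263.87*I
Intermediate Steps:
b(p, E) = -3 (b(p, E) = -1/2*6 = -3)
L(T) = -11 - 4*T (L(T) = -9 + (T*(-4) - 2) = -9 + (-4*T - 2) = -9 + (-2 - 4*T) = -11 - 4*T)
k = -27170
V = -27170
z(q) = -26*sqrt(q)
V - z(L(23)) = -27170 - (-26)*sqrt(-11 - 4*23) = -27170 - (-26)*sqrt(-11 - 92) = -27170 - (-26)*sqrt(-103) = -27170 - (-26)*I*sqrt(103) = -27170 + 26*I*sqrt(103)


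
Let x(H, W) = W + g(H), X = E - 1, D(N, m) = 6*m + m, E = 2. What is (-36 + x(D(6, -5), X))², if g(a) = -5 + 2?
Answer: 1444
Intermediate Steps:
D(N, m) = 7*m
g(a) = -3
X = 1 (X = 2 - 1 = 1)
x(H, W) = -3 + W (x(H, W) = W - 3 = -3 + W)
(-36 + x(D(6, -5), X))² = (-36 + (-3 + 1))² = (-36 - 2)² = (-38)² = 1444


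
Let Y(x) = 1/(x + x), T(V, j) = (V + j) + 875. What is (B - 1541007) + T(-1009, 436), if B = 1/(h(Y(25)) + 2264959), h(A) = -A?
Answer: -174481681263995/113247949 ≈ -1.5407e+6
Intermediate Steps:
T(V, j) = 875 + V + j
Y(x) = 1/(2*x)
B = 50/113247949 (B = 1/(-1/(2*25) + 2264959) = 1/(-1*1/50 + 2264959) = 1/(-1/50 + 2264959) = 1/(113247949/50) = 50/113247949 ≈ 4.4151e-7)
(B - 1541007) + T(-1009, 436) = (50/113247949 - 1541007) + (875 - 1009 + 436) = -174515882144593/113247949 + 302 = -174481681263995/113247949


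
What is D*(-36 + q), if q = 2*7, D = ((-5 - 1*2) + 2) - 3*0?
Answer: 110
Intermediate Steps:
D = -5 (D = ((-5 - 2) + 2) + 0 = (-7 + 2) + 0 = -5 + 0 = -5)
q = 14
D*(-36 + q) = -5*(-36 + 14) = -5*(-22) = 110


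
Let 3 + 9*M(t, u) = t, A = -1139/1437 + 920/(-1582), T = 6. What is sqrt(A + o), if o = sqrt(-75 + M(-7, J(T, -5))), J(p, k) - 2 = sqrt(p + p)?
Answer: sqrt(-1775438617323 + 430670622963*I*sqrt(685))/1136667 ≈ 1.931 + 2.259*I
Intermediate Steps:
J(p, k) = 2 + sqrt(2)*sqrt(p) (J(p, k) = 2 + sqrt(p + p) = 2 + sqrt(2*p) = 2 + sqrt(2)*sqrt(p))
A = -1561969/1136667 (A = -1139*1/1437 + 920*(-1/1582) = -1139/1437 - 460/791 = -1561969/1136667 ≈ -1.3742)
M(t, u) = -1/3 + t/9
o = I*sqrt(685)/3 (o = sqrt(-75 + (-1/3 + (1/9)*(-7))) = sqrt(-75 + (-1/3 - 7/9)) = sqrt(-75 - 10/9) = sqrt(-685/9) = I*sqrt(685)/3 ≈ 8.7242*I)
sqrt(A + o) = sqrt(-1561969/1136667 + I*sqrt(685)/3)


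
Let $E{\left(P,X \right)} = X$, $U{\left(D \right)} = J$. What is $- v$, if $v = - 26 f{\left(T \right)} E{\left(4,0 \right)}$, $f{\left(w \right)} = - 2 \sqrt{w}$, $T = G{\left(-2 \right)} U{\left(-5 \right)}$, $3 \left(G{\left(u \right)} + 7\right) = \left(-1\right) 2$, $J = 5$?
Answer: $0$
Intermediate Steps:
$U{\left(D \right)} = 5$
$G{\left(u \right)} = - \frac{23}{3}$ ($G{\left(u \right)} = -7 + \frac{\left(-1\right) 2}{3} = -7 + \frac{1}{3} \left(-2\right) = -7 - \frac{2}{3} = - \frac{23}{3}$)
$T = - \frac{115}{3}$ ($T = \left(- \frac{23}{3}\right) 5 = - \frac{115}{3} \approx -38.333$)
$v = 0$ ($v = - 26 \left(- 2 \sqrt{- \frac{115}{3}}\right) 0 = - 26 \left(- 2 \frac{i \sqrt{345}}{3}\right) 0 = - 26 \left(- \frac{2 i \sqrt{345}}{3}\right) 0 = \frac{52 i \sqrt{345}}{3} \cdot 0 = 0$)
$- v = \left(-1\right) 0 = 0$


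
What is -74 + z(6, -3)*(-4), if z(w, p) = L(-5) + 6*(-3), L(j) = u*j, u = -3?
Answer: -62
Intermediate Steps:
L(j) = -3*j
z(w, p) = -3 (z(w, p) = -3*(-5) + 6*(-3) = 15 - 18 = -3)
-74 + z(6, -3)*(-4) = -74 - 3*(-4) = -74 + 12 = -62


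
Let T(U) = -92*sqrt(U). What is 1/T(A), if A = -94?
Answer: I*sqrt(94)/8648 ≈ 0.0011211*I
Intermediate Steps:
1/T(A) = 1/(-92*I*sqrt(94)) = I*sqrt(94)/8648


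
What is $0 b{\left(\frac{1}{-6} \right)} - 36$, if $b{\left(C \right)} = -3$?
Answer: $-36$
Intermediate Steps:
$0 b{\left(\frac{1}{-6} \right)} - 36 = 0 \left(-3\right) - 36 = 0 - 36 = -36$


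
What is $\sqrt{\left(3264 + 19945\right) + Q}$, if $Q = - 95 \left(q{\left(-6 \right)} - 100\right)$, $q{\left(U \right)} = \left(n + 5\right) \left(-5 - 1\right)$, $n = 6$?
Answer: $3 \sqrt{4331} \approx 197.43$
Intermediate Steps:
$q{\left(U \right)} = -66$ ($q{\left(U \right)} = \left(6 + 5\right) \left(-5 - 1\right) = 11 \left(-6\right) = -66$)
$Q = 15770$ ($Q = - 95 \left(-66 - 100\right) = \left(-95\right) \left(-166\right) = 15770$)
$\sqrt{\left(3264 + 19945\right) + Q} = \sqrt{\left(3264 + 19945\right) + 15770} = \sqrt{23209 + 15770} = \sqrt{38979} = 3 \sqrt{4331}$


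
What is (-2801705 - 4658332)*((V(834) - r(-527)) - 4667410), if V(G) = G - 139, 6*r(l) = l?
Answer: 69626422657077/2 ≈ 3.4813e+13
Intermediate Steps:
r(l) = l/6
V(G) = -139 + G
(-2801705 - 4658332)*((V(834) - r(-527)) - 4667410) = (-2801705 - 4658332)*(((-139 + 834) - (-527)/6) - 4667410) = -7460037*((695 - 1*(-527/6)) - 4667410) = -7460037*((695 + 527/6) - 4667410) = -7460037*(4697/6 - 4667410) = -7460037*(-27999763/6) = 69626422657077/2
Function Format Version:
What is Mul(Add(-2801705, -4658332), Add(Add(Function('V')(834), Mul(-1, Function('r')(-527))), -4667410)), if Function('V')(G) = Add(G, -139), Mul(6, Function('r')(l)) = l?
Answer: Rational(69626422657077, 2) ≈ 3.4813e+13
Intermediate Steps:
Function('r')(l) = Mul(Rational(1, 6), l)
Function('V')(G) = Add(-139, G)
Mul(Add(-2801705, -4658332), Add(Add(Function('V')(834), Mul(-1, Function('r')(-527))), -4667410)) = Mul(Add(-2801705, -4658332), Add(Add(Add(-139, 834), Mul(-1, Mul(Rational(1, 6), -527))), -4667410)) = Mul(-7460037, Add(Add(695, Mul(-1, Rational(-527, 6))), -4667410)) = Mul(-7460037, Add(Add(695, Rational(527, 6)), -4667410)) = Mul(-7460037, Add(Rational(4697, 6), -4667410)) = Mul(-7460037, Rational(-27999763, 6)) = Rational(69626422657077, 2)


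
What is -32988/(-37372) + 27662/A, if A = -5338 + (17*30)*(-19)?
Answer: -67255075/70203302 ≈ -0.95800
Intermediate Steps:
A = -15028 (A = -5338 + 510*(-19) = -5338 - 9690 = -15028)
-32988/(-37372) + 27662/A = -32988/(-37372) + 27662/(-15028) = -32988*(-1/37372) + 27662*(-1/15028) = 8247/9343 - 13831/7514 = -67255075/70203302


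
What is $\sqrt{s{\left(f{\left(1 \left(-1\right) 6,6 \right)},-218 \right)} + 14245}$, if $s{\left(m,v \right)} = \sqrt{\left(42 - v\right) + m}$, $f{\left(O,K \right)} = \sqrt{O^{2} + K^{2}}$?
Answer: $\sqrt{14245 + \sqrt{2} \sqrt{130 + 3 \sqrt{2}}} \approx 119.42$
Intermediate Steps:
$f{\left(O,K \right)} = \sqrt{K^{2} + O^{2}}$
$s{\left(m,v \right)} = \sqrt{42 + m - v}$
$\sqrt{s{\left(f{\left(1 \left(-1\right) 6,6 \right)},-218 \right)} + 14245} = \sqrt{\sqrt{42 + \sqrt{6^{2} + \left(1 \left(-1\right) 6\right)^{2}} - -218} + 14245} = \sqrt{\sqrt{42 + \sqrt{36 + \left(\left(-1\right) 6\right)^{2}} + 218} + 14245} = \sqrt{\sqrt{42 + \sqrt{36 + \left(-6\right)^{2}} + 218} + 14245} = \sqrt{\sqrt{42 + \sqrt{36 + 36} + 218} + 14245} = \sqrt{\sqrt{42 + \sqrt{72} + 218} + 14245} = \sqrt{\sqrt{42 + 6 \sqrt{2} + 218} + 14245} = \sqrt{\sqrt{260 + 6 \sqrt{2}} + 14245} = \sqrt{14245 + \sqrt{260 + 6 \sqrt{2}}}$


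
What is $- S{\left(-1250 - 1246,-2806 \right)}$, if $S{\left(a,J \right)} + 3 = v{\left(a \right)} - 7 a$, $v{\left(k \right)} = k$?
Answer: $-14973$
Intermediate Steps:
$S{\left(a,J \right)} = -3 - 6 a$ ($S{\left(a,J \right)} = -3 + \left(a - 7 a\right) = -3 - 6 a$)
$- S{\left(-1250 - 1246,-2806 \right)} = - (-3 - 6 \left(-1250 - 1246\right)) = - (-3 - -14976) = - (-3 + 14976) = \left(-1\right) 14973 = -14973$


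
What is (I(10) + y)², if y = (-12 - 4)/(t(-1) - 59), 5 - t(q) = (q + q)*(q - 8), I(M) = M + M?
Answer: 33124/81 ≈ 408.94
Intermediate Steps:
I(M) = 2*M
t(q) = 5 - 2*q*(-8 + q) (t(q) = 5 - (q + q)*(q - 8) = 5 - 2*q*(-8 + q))
y = 2/9 (y = (-12 - 4)/((5 - 2*(-1)² + 16*(-1)) - 59) = -16/((5 - 2*1 - 16) - 59) = -16/((5 - 2 - 16) - 59) = -16/(-13 - 59) = -16/(-72) = -16*(-1/72) = 2/9 ≈ 0.22222)
(I(10) + y)² = (2*10 + 2/9)² = (20 + 2/9)² = (182/9)² = 33124/81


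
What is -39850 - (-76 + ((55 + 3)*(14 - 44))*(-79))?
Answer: -177234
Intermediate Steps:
-39850 - (-76 + ((55 + 3)*(14 - 44))*(-79)) = -39850 - (-76 + (58*(-30))*(-79)) = -39850 - (-76 - 1740*(-79)) = -39850 - (-76 + 137460) = -39850 - 1*137384 = -39850 - 137384 = -177234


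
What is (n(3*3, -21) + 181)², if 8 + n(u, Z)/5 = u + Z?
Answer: 6561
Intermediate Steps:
n(u, Z) = -40 + 5*Z + 5*u (n(u, Z) = -40 + 5*(u + Z) = -40 + 5*(Z + u) = -40 + (5*Z + 5*u) = -40 + 5*Z + 5*u)
(n(3*3, -21) + 181)² = ((-40 + 5*(-21) + 5*(3*3)) + 181)² = ((-40 - 105 + 5*9) + 181)² = ((-40 - 105 + 45) + 181)² = (-100 + 181)² = 81² = 6561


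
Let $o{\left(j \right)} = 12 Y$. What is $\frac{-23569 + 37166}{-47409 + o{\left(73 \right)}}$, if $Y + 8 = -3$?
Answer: $- \frac{13597}{47541} \approx -0.28601$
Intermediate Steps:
$Y = -11$ ($Y = -8 - 3 = -11$)
$o{\left(j \right)} = -132$ ($o{\left(j \right)} = 12 \left(-11\right) = -132$)
$\frac{-23569 + 37166}{-47409 + o{\left(73 \right)}} = \frac{-23569 + 37166}{-47409 - 132} = \frac{13597}{-47541} = 13597 \left(- \frac{1}{47541}\right) = - \frac{13597}{47541}$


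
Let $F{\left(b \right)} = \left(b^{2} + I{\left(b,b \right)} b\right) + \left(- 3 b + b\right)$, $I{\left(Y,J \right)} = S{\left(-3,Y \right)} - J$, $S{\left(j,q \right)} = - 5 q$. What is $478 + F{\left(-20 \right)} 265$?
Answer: $-518922$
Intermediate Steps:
$I{\left(Y,J \right)} = - J - 5 Y$ ($I{\left(Y,J \right)} = - 5 Y - J = - J - 5 Y$)
$F{\left(b \right)} = - 5 b^{2} - 2 b$ ($F{\left(b \right)} = \left(b^{2} + \left(- b - 5 b\right) b\right) + \left(- 3 b + b\right) = \left(b^{2} + - 6 b b\right) - 2 b = \left(b^{2} - 6 b^{2}\right) - 2 b = - 5 b^{2} - 2 b$)
$478 + F{\left(-20 \right)} 265 = 478 + \left(-1\right) \left(-20\right) \left(2 + 5 \left(-20\right)\right) 265 = 478 + \left(-1\right) \left(-20\right) \left(2 - 100\right) 265 = 478 + \left(-1\right) \left(-20\right) \left(-98\right) 265 = 478 - 519400 = -518922$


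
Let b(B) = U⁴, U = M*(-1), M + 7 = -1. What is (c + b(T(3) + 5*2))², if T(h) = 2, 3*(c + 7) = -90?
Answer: 16475481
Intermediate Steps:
c = -37 (c = -7 + (⅓)*(-90) = -7 - 30 = -37)
M = -8 (M = -7 - 1 = -8)
U = 8 (U = -8*(-1) = 8)
b(B) = 4096 (b(B) = 8⁴ = 4096)
(c + b(T(3) + 5*2))² = (-37 + 4096)² = 4059² = 16475481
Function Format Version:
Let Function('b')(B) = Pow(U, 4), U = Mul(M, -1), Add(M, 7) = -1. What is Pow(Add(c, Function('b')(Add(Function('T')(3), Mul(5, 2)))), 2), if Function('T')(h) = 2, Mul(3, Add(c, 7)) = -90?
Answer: 16475481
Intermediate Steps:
c = -37 (c = Add(-7, Mul(Rational(1, 3), -90)) = Add(-7, -30) = -37)
M = -8 (M = Add(-7, -1) = -8)
U = 8 (U = Mul(-8, -1) = 8)
Function('b')(B) = 4096 (Function('b')(B) = Pow(8, 4) = 4096)
Pow(Add(c, Function('b')(Add(Function('T')(3), Mul(5, 2)))), 2) = Pow(Add(-37, 4096), 2) = Pow(4059, 2) = 16475481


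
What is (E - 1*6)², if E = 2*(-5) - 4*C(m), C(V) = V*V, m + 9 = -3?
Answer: 350464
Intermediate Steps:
m = -12 (m = -9 - 3 = -12)
C(V) = V²
E = -586 (E = 2*(-5) - 4*(-12)² = -10 - 4*144 = -10 - 576 = -586)
(E - 1*6)² = (-586 - 1*6)² = (-586 - 6)² = (-592)² = 350464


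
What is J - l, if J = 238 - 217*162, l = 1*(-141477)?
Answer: 106561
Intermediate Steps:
l = -141477
J = -34916 (J = 238 - 35154 = -34916)
J - l = -34916 - 1*(-141477) = -34916 + 141477 = 106561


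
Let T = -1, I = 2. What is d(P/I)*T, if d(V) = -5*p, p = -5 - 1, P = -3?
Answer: -30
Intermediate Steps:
p = -6
d(V) = 30 (d(V) = -5*(-6) = 30)
d(P/I)*T = 30*(-1) = -30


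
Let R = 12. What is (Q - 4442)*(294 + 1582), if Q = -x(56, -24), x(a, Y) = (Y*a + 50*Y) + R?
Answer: -3583160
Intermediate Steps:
x(a, Y) = 12 + 50*Y + Y*a (x(a, Y) = (Y*a + 50*Y) + 12 = (50*Y + Y*a) + 12 = 12 + 50*Y + Y*a)
Q = 2532 (Q = -(12 + 50*(-24) - 24*56) = -(12 - 1200 - 1344) = -1*(-2532) = 2532)
(Q - 4442)*(294 + 1582) = (2532 - 4442)*(294 + 1582) = -1910*1876 = -3583160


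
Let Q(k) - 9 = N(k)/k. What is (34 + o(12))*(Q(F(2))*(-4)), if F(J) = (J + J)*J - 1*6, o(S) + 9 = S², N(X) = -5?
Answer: -4394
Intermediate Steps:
o(S) = -9 + S²
F(J) = -6 + 2*J² (F(J) = (2*J)*J - 6 = 2*J² - 6 = -6 + 2*J²)
Q(k) = 9 - 5/k
(34 + o(12))*(Q(F(2))*(-4)) = (34 + (-9 + 12²))*((9 - 5/(-6 + 2*2²))*(-4)) = (34 + (-9 + 144))*((9 - 5/(-6 + 2*4))*(-4)) = (34 + 135)*((9 - 5/(-6 + 8))*(-4)) = 169*((9 - 5/2)*(-4)) = 169*((13/2)*(-4)) = 169*(-26) = -4394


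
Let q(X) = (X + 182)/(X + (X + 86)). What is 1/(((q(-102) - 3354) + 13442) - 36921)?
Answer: -59/1583187 ≈ -3.7267e-5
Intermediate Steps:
q(X) = (182 + X)/(86 + 2*X) (q(X) = (182 + X)/(X + (86 + X)) = (182 + X)/(86 + 2*X))
1/(((q(-102) - 3354) + 13442) - 36921) = 1/((((182 - 102)/(2*(43 - 102)) - 3354) + 13442) - 36921) = 1/((((1/2)*80/(-59) - 3354) + 13442) - 36921) = 1/((((1/2)*(-1/59)*80 - 3354) + 13442) - 36921) = 1/(((-40/59 - 3354) + 13442) - 36921) = 1/((-197926/59 + 13442) - 36921) = 1/(595152/59 - 36921) = 1/(-1583187/59) = -59/1583187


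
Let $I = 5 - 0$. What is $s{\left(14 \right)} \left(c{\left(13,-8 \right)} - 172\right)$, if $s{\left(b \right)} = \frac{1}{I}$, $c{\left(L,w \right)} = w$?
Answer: $-36$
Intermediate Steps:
$I = 5$ ($I = 5 + 0 = 5$)
$s{\left(b \right)} = \frac{1}{5}$
$s{\left(14 \right)} \left(c{\left(13,-8 \right)} - 172\right) = \frac{-8 - 172}{5} = \frac{1}{5} \left(-180\right) = -36$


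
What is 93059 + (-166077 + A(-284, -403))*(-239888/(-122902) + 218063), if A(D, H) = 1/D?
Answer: -21794331435112113/601796 ≈ -3.6215e+10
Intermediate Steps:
93059 + (-166077 + A(-284, -403))*(-239888/(-122902) + 218063) = 93059 + (-166077 + 1/(-284))*(-239888/(-122902) + 218063) = 93059 + (-166077 - 1/284)*(-239888*(-1/122902) + 218063) = 93059 - 47165869*(4136/2119 + 218063)/284 = 93059 - 47165869/284*462079633/2119 = 93059 - 21794387437646077/601796 = -21794331435112113/601796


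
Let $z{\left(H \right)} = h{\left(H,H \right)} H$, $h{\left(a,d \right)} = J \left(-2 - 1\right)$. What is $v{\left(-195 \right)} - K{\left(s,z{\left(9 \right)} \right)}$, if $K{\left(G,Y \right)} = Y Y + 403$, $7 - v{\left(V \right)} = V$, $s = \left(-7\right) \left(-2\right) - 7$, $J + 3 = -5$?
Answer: $-46857$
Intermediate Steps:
$J = -8$ ($J = -3 - 5 = -8$)
$h{\left(a,d \right)} = 24$ ($h{\left(a,d \right)} = - 8 \left(-2 - 1\right) = \left(-8\right) \left(-3\right) = 24$)
$s = 7$ ($s = 14 - 7 = 7$)
$v{\left(V \right)} = 7 - V$
$z{\left(H \right)} = 24 H$
$K{\left(G,Y \right)} = 403 + Y^{2}$ ($K{\left(G,Y \right)} = Y^{2} + 403 = 403 + Y^{2}$)
$v{\left(-195 \right)} - K{\left(s,z{\left(9 \right)} \right)} = \left(7 - -195\right) - \left(403 + \left(24 \cdot 9\right)^{2}\right) = \left(7 + 195\right) - \left(403 + 216^{2}\right) = 202 - \left(403 + 46656\right) = 202 - 47059 = -46857$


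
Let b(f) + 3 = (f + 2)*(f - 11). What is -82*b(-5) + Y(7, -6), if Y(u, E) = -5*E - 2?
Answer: -3662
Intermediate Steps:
Y(u, E) = -2 - 5*E
b(f) = -3 + (-11 + f)*(2 + f) (b(f) = -3 + (f + 2)*(f - 11) = -3 + (2 + f)*(-11 + f) = -3 + (-11 + f)*(2 + f))
-82*b(-5) + Y(7, -6) = -82*(-25 + (-5)**2 - 9*(-5)) + (-2 - 5*(-6)) = -82*(-25 + 25 + 45) + (-2 + 30) = -82*45 + 28 = -3690 + 28 = -3662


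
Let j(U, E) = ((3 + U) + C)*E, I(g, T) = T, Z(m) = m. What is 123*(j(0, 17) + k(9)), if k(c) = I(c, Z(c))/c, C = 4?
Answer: 14760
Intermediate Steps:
k(c) = 1 (k(c) = c/c = 1)
j(U, E) = E*(7 + U) (j(U, E) = ((3 + U) + 4)*E = (7 + U)*E = E*(7 + U))
123*(j(0, 17) + k(9)) = 123*(17*(7 + 0) + 1) = 123*(17*7 + 1) = 123*(119 + 1) = 123*120 = 14760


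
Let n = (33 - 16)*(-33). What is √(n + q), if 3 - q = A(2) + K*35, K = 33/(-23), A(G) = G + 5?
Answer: 8*I*√4255/23 ≈ 22.689*I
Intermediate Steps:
A(G) = 5 + G
K = -33/23 (K = 33*(-1/23) = -33/23 ≈ -1.4348)
n = -561 (n = 17*(-33) = -561)
q = 1063/23 (q = 3 - ((5 + 2) - 33/23*35) = 3 - (7 - 1155/23) = 3 - 1*(-994/23) = 3 + 994/23 = 1063/23 ≈ 46.217)
√(n + q) = √(-561 + 1063/23) = √(-11840/23) = 8*I*√4255/23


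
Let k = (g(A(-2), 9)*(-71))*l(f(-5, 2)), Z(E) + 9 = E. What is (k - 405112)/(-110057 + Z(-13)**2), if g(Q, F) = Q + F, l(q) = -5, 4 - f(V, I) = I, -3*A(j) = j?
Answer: 1205041/328719 ≈ 3.6659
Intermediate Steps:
A(j) = -j/3
Z(E) = -9 + E
f(V, I) = 4 - I
g(Q, F) = F + Q
k = 10295/3 (k = ((9 - 1/3*(-2))*(-71))*(-5) = ((9 + 2/3)*(-71))*(-5) = ((29/3)*(-71))*(-5) = -2059/3*(-5) = 10295/3 ≈ 3431.7)
(k - 405112)/(-110057 + Z(-13)**2) = (10295/3 - 405112)/(-110057 + (-9 - 13)**2) = -1205041/(3*(-110057 + (-22)**2)) = -1205041/(3*(-110057 + 484)) = -1205041/3/(-109573) = -1205041/3*(-1/109573) = 1205041/328719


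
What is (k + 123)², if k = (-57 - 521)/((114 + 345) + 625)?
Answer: 4405906129/293764 ≈ 14998.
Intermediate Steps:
k = -289/542 (k = -578/(459 + 625) = -578/1084 = -578*1/1084 = -289/542 ≈ -0.53321)
(k + 123)² = (-289/542 + 123)² = (66377/542)² = 4405906129/293764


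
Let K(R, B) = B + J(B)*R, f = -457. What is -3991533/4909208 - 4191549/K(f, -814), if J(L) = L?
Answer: -919115794511/75925810928 ≈ -12.105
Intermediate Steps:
K(R, B) = B + B*R
-3991533/4909208 - 4191549/K(f, -814) = -3991533/4909208 - 4191549*(-1/(814*(1 - 457))) = -3991533*1/4909208 - 4191549/((-814*(-456))) = -3991533/4909208 - 4191549/371184 = -3991533/4909208 - 4191549*1/371184 = -3991533/4909208 - 1397183/123728 = -919115794511/75925810928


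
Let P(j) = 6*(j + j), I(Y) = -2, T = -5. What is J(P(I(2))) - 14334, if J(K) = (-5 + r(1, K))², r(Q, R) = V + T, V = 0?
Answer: -14234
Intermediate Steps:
r(Q, R) = -5 (r(Q, R) = 0 - 5 = -5)
P(j) = 12*j (P(j) = 6*(2*j) = 12*j)
J(K) = 100 (J(K) = (-5 - 5)² = (-10)² = 100)
J(P(I(2))) - 14334 = 100 - 14334 = -14234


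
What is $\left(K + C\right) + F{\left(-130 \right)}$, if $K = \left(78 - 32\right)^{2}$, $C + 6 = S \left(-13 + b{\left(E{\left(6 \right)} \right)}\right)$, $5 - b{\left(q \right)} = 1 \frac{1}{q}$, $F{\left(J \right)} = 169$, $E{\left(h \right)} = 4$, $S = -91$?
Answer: $\frac{12119}{4} \approx 3029.8$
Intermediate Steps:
$b{\left(q \right)} = 5 - \frac{1}{q}$ ($b{\left(q \right)} = 5 - 1 \frac{1}{q} = 5 - \frac{1}{q}$)
$C = \frac{2979}{4}$ ($C = -6 - 91 \left(-13 + \left(5 - \frac{1}{4}\right)\right) = -6 - 91 \left(-13 + \frac{19}{4}\right) = -6 - - \frac{3003}{4} = -6 + \frac{3003}{4} = \frac{2979}{4} \approx 744.75$)
$K = 2116$ ($K = 46^{2} = 2116$)
$\left(K + C\right) + F{\left(-130 \right)} = \left(2116 + \frac{2979}{4}\right) + 169 = \frac{11443}{4} + 169 = \frac{12119}{4}$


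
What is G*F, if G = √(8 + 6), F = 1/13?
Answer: √14/13 ≈ 0.28782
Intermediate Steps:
F = 1/13 ≈ 0.076923
G = √14 ≈ 3.7417
G*F = √14*(1/13) = √14/13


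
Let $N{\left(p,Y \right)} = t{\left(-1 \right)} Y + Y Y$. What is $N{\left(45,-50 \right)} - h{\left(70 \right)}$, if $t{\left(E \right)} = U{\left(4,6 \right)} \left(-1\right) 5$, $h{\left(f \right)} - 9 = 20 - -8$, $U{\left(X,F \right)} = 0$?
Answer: $2463$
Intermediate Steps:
$h{\left(f \right)} = 37$ ($h{\left(f \right)} = 9 + \left(20 - -8\right) = 9 + \left(20 + 8\right) = 9 + 28 = 37$)
$t{\left(E \right)} = 0$ ($t{\left(E \right)} = 0 \left(-1\right) 5 = 0 \cdot 5 = 0$)
$N{\left(p,Y \right)} = Y^{2}$ ($N{\left(p,Y \right)} = 0 Y + Y Y = 0 + Y^{2} = Y^{2}$)
$N{\left(45,-50 \right)} - h{\left(70 \right)} = \left(-50\right)^{2} - 37 = 2500 - 37 = 2463$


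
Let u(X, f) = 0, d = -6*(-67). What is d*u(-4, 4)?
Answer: 0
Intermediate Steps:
d = 402
d*u(-4, 4) = 402*0 = 0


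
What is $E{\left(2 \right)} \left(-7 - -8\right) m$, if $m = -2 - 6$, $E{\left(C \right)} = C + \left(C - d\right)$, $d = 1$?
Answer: $-24$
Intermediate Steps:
$E{\left(C \right)} = -1 + 2 C$ ($E{\left(C \right)} = C + \left(C - 1\right) = C + \left(-1 + C\right) = -1 + 2 C$)
$m = -8$ ($m = -2 - 6 = -8$)
$E{\left(2 \right)} \left(-7 - -8\right) m = \left(-1 + 2 \cdot 2\right) \left(-7 - -8\right) \left(-8\right) = \left(-1 + 4\right) \left(-7 + 8\right) \left(-8\right) = 3 \cdot 1 \left(-8\right) = 3 \left(-8\right) = -24$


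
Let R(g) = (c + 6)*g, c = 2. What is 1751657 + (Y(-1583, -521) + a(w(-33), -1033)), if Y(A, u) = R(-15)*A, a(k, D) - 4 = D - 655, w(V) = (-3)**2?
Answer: 1939933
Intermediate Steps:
w(V) = 9
R(g) = 8*g (R(g) = (2 + 6)*g = 8*g)
a(k, D) = -651 + D (a(k, D) = 4 + (D - 655) = 4 + (-655 + D) = -651 + D)
Y(A, u) = -120*A (Y(A, u) = (8*(-15))*A = -120*A)
1751657 + (Y(-1583, -521) + a(w(-33), -1033)) = 1751657 + (-120*(-1583) + (-651 - 1033)) = 1751657 + (189960 - 1684) = 1751657 + 188276 = 1939933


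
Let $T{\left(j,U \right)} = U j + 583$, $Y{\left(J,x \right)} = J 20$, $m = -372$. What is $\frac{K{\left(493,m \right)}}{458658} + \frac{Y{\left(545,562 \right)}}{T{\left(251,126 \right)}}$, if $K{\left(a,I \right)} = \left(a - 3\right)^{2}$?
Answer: $\frac{6366376550}{7386457761} \approx 0.8619$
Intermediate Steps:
$K{\left(a,I \right)} = \left(-3 + a\right)^{2}$
$Y{\left(J,x \right)} = 20 J$
$T{\left(j,U \right)} = 583 + U j$
$\frac{K{\left(493,m \right)}}{458658} + \frac{Y{\left(545,562 \right)}}{T{\left(251,126 \right)}} = \frac{\left(-3 + 493\right)^{2}}{458658} + \frac{20 \cdot 545}{583 + 126 \cdot 251} = 490^{2} \cdot \frac{1}{458658} + \frac{10900}{583 + 31626} = 240100 \cdot \frac{1}{458658} + \frac{10900}{32209} = \frac{120050}{229329} + 10900 \cdot \frac{1}{32209} = \frac{120050}{229329} + \frac{10900}{32209} = \frac{6366376550}{7386457761}$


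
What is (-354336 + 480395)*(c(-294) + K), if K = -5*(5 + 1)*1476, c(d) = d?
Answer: -5618953866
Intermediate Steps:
K = -44280 (K = -5*6*1476 = -30*1476 = -44280)
(-354336 + 480395)*(c(-294) + K) = (-354336 + 480395)*(-294 - 44280) = 126059*(-44574) = -5618953866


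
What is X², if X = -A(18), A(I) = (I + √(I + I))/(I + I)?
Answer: 4/9 ≈ 0.44444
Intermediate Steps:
A(I) = (I + √2*√I)/(2*I) (A(I) = (I + √(2*I))/((2*I)) = (I + √2*√I)*(1/(2*I)) = (I + √2*√I)/(2*I))
X = -⅔ (X = -(½ + √2/(2*√18)) = -(½ + √2*(√2/6)/2) = -(½ + ⅙) = -1*⅔ = -⅔ ≈ -0.66667)
X² = (-⅔)² = 4/9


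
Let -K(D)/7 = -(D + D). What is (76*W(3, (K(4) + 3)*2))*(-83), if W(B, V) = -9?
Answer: 56772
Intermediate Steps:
K(D) = 14*D (K(D) = -(-7)*(D + D) = -(-7)*2*D = -(-14)*D = 14*D)
(76*W(3, (K(4) + 3)*2))*(-83) = (76*(-9))*(-83) = -684*(-83) = 56772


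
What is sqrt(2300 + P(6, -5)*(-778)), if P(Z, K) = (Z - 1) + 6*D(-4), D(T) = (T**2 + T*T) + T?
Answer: I*sqrt(132294) ≈ 363.72*I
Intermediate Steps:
D(T) = T + 2*T**2 (D(T) = (T**2 + T**2) + T = 2*T**2 + T = T + 2*T**2)
P(Z, K) = 167 + Z (P(Z, K) = (Z - 1) + 6*(-4*(1 + 2*(-4))) = (-1 + Z) + 6*(-4*(1 - 8)) = (-1 + Z) + 6*(-4*(-7)) = (-1 + Z) + 6*28 = (-1 + Z) + 168 = 167 + Z)
sqrt(2300 + P(6, -5)*(-778)) = sqrt(2300 + (167 + 6)*(-778)) = sqrt(2300 + 173*(-778)) = sqrt(2300 - 134594) = sqrt(-132294) = I*sqrt(132294)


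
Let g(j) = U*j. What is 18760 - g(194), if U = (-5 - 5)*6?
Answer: 30400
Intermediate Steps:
U = -60 (U = -10*6 = -60)
g(j) = -60*j
18760 - g(194) = 18760 - (-60)*194 = 18760 - 1*(-11640) = 18760 + 11640 = 30400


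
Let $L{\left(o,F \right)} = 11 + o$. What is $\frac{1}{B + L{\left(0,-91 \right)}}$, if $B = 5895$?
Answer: $\frac{1}{5906} \approx 0.00016932$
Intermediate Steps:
$\frac{1}{B + L{\left(0,-91 \right)}} = \frac{1}{5895 + \left(11 + 0\right)} = \frac{1}{5895 + 11} = \frac{1}{5906}$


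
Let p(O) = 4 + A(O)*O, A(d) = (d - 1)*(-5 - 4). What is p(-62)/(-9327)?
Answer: 35150/9327 ≈ 3.7686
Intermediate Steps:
A(d) = 9 - 9*d (A(d) = (-1 + d)*(-9) = 9 - 9*d)
p(O) = 4 + O*(9 - 9*O) (p(O) = 4 + (9 - 9*O)*O = 4 + O*(9 - 9*O))
p(-62)/(-9327) = (4 - 9*(-62)*(-1 - 62))/(-9327) = (4 - 9*(-62)*(-63))*(-1/9327) = (4 - 35154)*(-1/9327) = -35150*(-1/9327) = 35150/9327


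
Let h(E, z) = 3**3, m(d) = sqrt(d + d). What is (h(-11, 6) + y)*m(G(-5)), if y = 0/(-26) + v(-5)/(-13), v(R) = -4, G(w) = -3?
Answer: 355*I*sqrt(6)/13 ≈ 66.89*I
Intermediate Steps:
m(d) = sqrt(2)*sqrt(d) (m(d) = sqrt(2*d) = sqrt(2)*sqrt(d))
h(E, z) = 27
y = 4/13 (y = 0/(-26) - 4/(-13) = 0*(-1/26) - 4*(-1/13) = 0 + 4/13 = 4/13 ≈ 0.30769)
(h(-11, 6) + y)*m(G(-5)) = (27 + 4/13)*(sqrt(2)*sqrt(-3)) = 355*(sqrt(2)*(I*sqrt(3)))/13 = 355*(I*sqrt(6))/13 = 355*I*sqrt(6)/13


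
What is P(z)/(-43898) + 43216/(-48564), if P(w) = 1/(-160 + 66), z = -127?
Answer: -44581743107/50098768092 ≈ -0.88988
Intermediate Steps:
P(w) = -1/94 (P(w) = 1/(-94) = -1/94)
P(z)/(-43898) + 43216/(-48564) = -1/94/(-43898) + 43216/(-48564) = -1/94*(-1/43898) + 43216*(-1/48564) = 1/4126412 - 10804/12141 = -44581743107/50098768092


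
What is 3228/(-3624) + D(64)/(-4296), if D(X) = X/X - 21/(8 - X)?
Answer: -4624157/5189568 ≈ -0.89105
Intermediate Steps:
D(X) = 1 - 21/(8 - X)
3228/(-3624) + D(64)/(-4296) = 3228/(-3624) + ((13 + 64)/(-8 + 64))/(-4296) = 3228*(-1/3624) + (77/56)*(-1/4296) = -269/302 + ((1/56)*77)*(-1/4296) = -269/302 + (11/8)*(-1/4296) = -269/302 - 11/34368 = -4624157/5189568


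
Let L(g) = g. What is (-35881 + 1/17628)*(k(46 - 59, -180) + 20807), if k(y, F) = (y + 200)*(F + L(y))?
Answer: 2416821730207/4407 ≈ 5.4841e+8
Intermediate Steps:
k(y, F) = (200 + y)*(F + y) (k(y, F) = (y + 200)*(F + y) = (200 + y)*(F + y))
(-35881 + 1/17628)*(k(46 - 59, -180) + 20807) = (-35881 + 1/17628)*(((46 - 59)**2 + 200*(-180) + 200*(46 - 59) - 180*(46 - 59)) + 20807) = (-35881 + 1/17628)*(((-13)**2 - 36000 + 200*(-13) - 180*(-13)) + 20807) = -632510267*((169 - 36000 - 2600 + 2340) + 20807)/17628 = -632510267*(-36091 + 20807)/17628 = -632510267/17628*(-15284) = 2416821730207/4407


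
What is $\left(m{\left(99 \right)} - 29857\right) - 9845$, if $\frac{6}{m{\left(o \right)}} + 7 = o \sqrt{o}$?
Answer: $- \frac{19260432729}{485125} + \frac{891 \sqrt{11}}{485125} \approx -39702.0$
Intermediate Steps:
$m{\left(o \right)} = \frac{6}{-7 + o^{\frac{3}{2}}}$ ($m{\left(o \right)} = \frac{6}{-7 + o \sqrt{o}} = \frac{6}{-7 + o^{\frac{3}{2}}}$)
$\left(m{\left(99 \right)} - 29857\right) - 9845 = \left(\frac{6}{-7 + 99^{\frac{3}{2}}} - 29857\right) - 9845 = \left(\frac{6}{-7 + 297 \sqrt{11}} - 29857\right) - 9845 = \left(-29857 + \frac{6}{-7 + 297 \sqrt{11}}\right) - 9845 = -39702 + \frac{6}{-7 + 297 \sqrt{11}}$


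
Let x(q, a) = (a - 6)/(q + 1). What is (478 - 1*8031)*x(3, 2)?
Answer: 7553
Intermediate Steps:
x(q, a) = (-6 + a)/(1 + q)
(478 - 1*8031)*x(3, 2) = (478 - 1*8031)*((-6 + 2)/(1 + 3)) = (478 - 8031)*(-4/4) = -7553*(-4)/4 = -7553*(-1) = 7553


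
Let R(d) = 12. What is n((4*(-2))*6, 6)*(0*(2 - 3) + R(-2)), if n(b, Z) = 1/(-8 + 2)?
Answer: -2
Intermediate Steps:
n(b, Z) = -1/6 (n(b, Z) = 1/(-6) = -1/6)
n((4*(-2))*6, 6)*(0*(2 - 3) + R(-2)) = -(0*(2 - 3) + 12)/6 = -(0*(-1) + 12)/6 = -(0 + 12)/6 = -1/6*12 = -2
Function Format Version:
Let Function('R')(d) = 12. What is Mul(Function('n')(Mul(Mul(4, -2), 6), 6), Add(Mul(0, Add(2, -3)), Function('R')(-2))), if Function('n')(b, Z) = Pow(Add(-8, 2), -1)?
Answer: -2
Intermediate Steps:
Function('n')(b, Z) = Rational(-1, 6) (Function('n')(b, Z) = Pow(-6, -1) = Rational(-1, 6))
Mul(Function('n')(Mul(Mul(4, -2), 6), 6), Add(Mul(0, Add(2, -3)), Function('R')(-2))) = Mul(Rational(-1, 6), Add(Mul(0, Add(2, -3)), 12)) = Mul(Rational(-1, 6), Add(Mul(0, -1), 12)) = Mul(Rational(-1, 6), Add(0, 12)) = Mul(Rational(-1, 6), 12) = -2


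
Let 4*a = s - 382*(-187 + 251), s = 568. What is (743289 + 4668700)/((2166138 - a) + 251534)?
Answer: 5411989/2423642 ≈ 2.2330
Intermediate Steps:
a = -5970 (a = (568 - 382*(-187 + 251))/4 = (568 - 382*64)/4 = (568 - 24448)/4 = (1/4)*(-23880) = -5970)
(743289 + 4668700)/((2166138 - a) + 251534) = (743289 + 4668700)/((2166138 - 1*(-5970)) + 251534) = 5411989/((2166138 + 5970) + 251534) = 5411989/(2172108 + 251534) = 5411989/2423642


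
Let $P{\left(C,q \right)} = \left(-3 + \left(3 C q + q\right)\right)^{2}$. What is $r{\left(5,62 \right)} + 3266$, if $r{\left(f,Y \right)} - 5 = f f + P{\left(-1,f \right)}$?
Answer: $3465$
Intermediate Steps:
$P{\left(C,q \right)} = \left(-3 + q + 3 C q\right)^{2}$ ($P{\left(C,q \right)} = \left(-3 + \left(3 C q + q\right)\right)^{2} = \left(-3 + \left(q + 3 C q\right)\right)^{2} = \left(-3 + q + 3 C q\right)^{2}$)
$r{\left(f,Y \right)} = 5 + f^{2} + \left(-3 - 2 f\right)^{2}$ ($r{\left(f,Y \right)} = 5 + \left(f f + \left(-3 + f + 3 \left(-1\right) f\right)^{2}\right) = 5 + \left(f^{2} + \left(-3 + f - 3 f\right)^{2}\right) = 5 + \left(f^{2} + \left(-3 - 2 f\right)^{2}\right) = 5 + f^{2} + \left(-3 - 2 f\right)^{2}$)
$r{\left(5,62 \right)} + 3266 = \left(14 + 5 \cdot 5^{2} + 12 \cdot 5\right) + 3266 = \left(14 + 5 \cdot 25 + 60\right) + 3266 = \left(14 + 125 + 60\right) + 3266 = 199 + 3266 = 3465$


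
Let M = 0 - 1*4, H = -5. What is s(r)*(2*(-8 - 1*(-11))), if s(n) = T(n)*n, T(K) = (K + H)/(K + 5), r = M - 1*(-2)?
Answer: 28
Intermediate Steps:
M = -4 (M = 0 - 4 = -4)
r = -2 (r = -4 - 1*(-2) = -4 + 2 = -2)
T(K) = (-5 + K)/(5 + K) (T(K) = (K - 5)/(K + 5) = (-5 + K)/(5 + K))
s(n) = n*(-5 + n)/(5 + n) (s(n) = ((-5 + n)/(5 + n))*n = n*(-5 + n)/(5 + n))
s(r)*(2*(-8 - 1*(-11))) = (-2*(-5 - 2)/(5 - 2))*(2*(-8 - 1*(-11))) = (-2*(-7)/3)*(2*(-8 + 11)) = (-2*1/3*(-7))*(2*3) = (14/3)*6 = 28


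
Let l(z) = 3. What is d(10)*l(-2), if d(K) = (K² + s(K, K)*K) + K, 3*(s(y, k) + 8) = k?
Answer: 190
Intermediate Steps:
s(y, k) = -8 + k/3
d(K) = K + K² + K*(-8 + K/3) (d(K) = (K² + (-8 + K/3)*K) + K = (K² + K*(-8 + K/3)) + K = K + K² + K*(-8 + K/3))
d(10)*l(-2) = ((⅓)*10*(-21 + 4*10))*3 = ((⅓)*10*(-21 + 40))*3 = ((⅓)*10*19)*3 = (190/3)*3 = 190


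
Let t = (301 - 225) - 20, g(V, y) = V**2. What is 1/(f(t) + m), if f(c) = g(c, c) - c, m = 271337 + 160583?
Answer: 1/435000 ≈ 2.2988e-6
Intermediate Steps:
m = 431920
t = 56 (t = 76 - 20 = 56)
f(c) = c**2 - c
1/(f(t) + m) = 1/(56*(-1 + 56) + 431920) = 1/(56*55 + 431920) = 1/(3080 + 431920) = 1/435000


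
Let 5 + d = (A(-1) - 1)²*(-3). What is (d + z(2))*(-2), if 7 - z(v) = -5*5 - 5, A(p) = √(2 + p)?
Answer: -64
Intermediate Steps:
z(v) = 37 (z(v) = 7 - (-5*5 - 5) = 7 - (-25 - 5) = 7 - 1*(-30) = 7 + 30 = 37)
d = -5 (d = -5 + (√(2 - 1) - 1)²*(-3) = -5 + (√1 - 1)²*(-3) = -5 + (1 - 1)²*(-3) = -5 + 0²*(-3) = -5 + 0*(-3) = -5 + 0 = -5)
(d + z(2))*(-2) = (-5 + 37)*(-2) = 32*(-2) = -64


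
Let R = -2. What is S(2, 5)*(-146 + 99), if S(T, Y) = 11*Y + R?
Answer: -2491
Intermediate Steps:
S(T, Y) = -2 + 11*Y (S(T, Y) = 11*Y - 2 = -2 + 11*Y)
S(2, 5)*(-146 + 99) = (-2 + 11*5)*(-146 + 99) = (-2 + 55)*(-47) = 53*(-47) = -2491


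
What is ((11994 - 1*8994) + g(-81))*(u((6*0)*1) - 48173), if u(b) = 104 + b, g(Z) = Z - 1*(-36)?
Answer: -142043895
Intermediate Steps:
g(Z) = 36 + Z (g(Z) = Z + 36 = 36 + Z)
((11994 - 1*8994) + g(-81))*(u((6*0)*1) - 48173) = ((11994 - 1*8994) + (36 - 81))*((104 + (6*0)*1) - 48173) = ((11994 - 8994) - 45)*((104 + 0*1) - 48173) = (3000 - 45)*((104 + 0) - 48173) = 2955*(104 - 48173) = 2955*(-48069) = -142043895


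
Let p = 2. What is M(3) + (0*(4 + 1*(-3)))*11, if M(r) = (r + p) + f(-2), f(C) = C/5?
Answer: 23/5 ≈ 4.6000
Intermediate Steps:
f(C) = C/5 (f(C) = C*(1/5) = C/5)
M(r) = 8/5 + r (M(r) = (r + 2) + (1/5)*(-2) = (2 + r) - 2/5 = 8/5 + r)
M(3) + (0*(4 + 1*(-3)))*11 = (8/5 + 3) + (0*(4 + 1*(-3)))*11 = 23/5 + (0*(4 - 3))*11 = 23/5 + (0*1)*11 = 23/5 + 0*11 = 23/5 + 0 = 23/5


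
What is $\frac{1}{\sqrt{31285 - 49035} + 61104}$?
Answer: $\frac{30552}{1866858283} - \frac{5 i \sqrt{710}}{3733716566} \approx 1.6365 \cdot 10^{-5} - 3.5683 \cdot 10^{-8} i$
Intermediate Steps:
$\frac{1}{\sqrt{31285 - 49035} + 61104} = \frac{1}{\sqrt{-17750} + 61104} = \frac{1}{5 i \sqrt{710} + 61104} = \frac{1}{61104 + 5 i \sqrt{710}}$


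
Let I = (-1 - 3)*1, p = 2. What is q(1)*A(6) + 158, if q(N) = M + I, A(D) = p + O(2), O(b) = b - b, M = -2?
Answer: 146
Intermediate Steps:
O(b) = 0
A(D) = 2 (A(D) = 2 + 0 = 2)
I = -4 (I = -4*1 = -4)
q(N) = -6 (q(N) = -2 - 4 = -6)
q(1)*A(6) + 158 = -6*2 + 158 = -12 + 158 = 146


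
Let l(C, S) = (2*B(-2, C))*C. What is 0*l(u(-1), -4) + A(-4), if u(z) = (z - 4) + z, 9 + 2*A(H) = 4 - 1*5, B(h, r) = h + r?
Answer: -5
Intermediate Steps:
A(H) = -5 (A(H) = -9/2 + (4 - 1*5)/2 = -9/2 + (4 - 5)/2 = -9/2 + (1/2)*(-1) = -9/2 - 1/2 = -5)
u(z) = -4 + 2*z (u(z) = (-4 + z) + z = -4 + 2*z)
l(C, S) = C*(-4 + 2*C) (l(C, S) = (2*(-2 + C))*C = (-4 + 2*C)*C = C*(-4 + 2*C))
0*l(u(-1), -4) + A(-4) = 0*(2*(-4 + 2*(-1))*(-2 + (-4 + 2*(-1)))) - 5 = 0*(2*(-4 - 2)*(-2 + (-4 - 2))) - 5 = 0*(2*(-6)*(-2 - 6)) - 5 = 0*(2*(-6)*(-8)) - 5 = 0*96 - 5 = 0 - 5 = -5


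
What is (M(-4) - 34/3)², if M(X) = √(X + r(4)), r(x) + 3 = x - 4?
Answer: 1093/9 - 68*I*√7/3 ≈ 121.44 - 59.97*I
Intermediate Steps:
r(x) = -7 + x (r(x) = -3 + (x - 4) = -3 + (-4 + x) = -7 + x)
M(X) = √(-3 + X) (M(X) = √(X + (-7 + 4)) = √(X - 3) = √(-3 + X))
(M(-4) - 34/3)² = (√(-3 - 4) - 34/3)² = (√(-7) - 34*⅓)² = (I*√7 - 34/3)² = (-34/3 + I*√7)²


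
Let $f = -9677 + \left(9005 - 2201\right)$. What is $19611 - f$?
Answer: $22484$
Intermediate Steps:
$f = -2873$ ($f = -9677 + \left(9005 - 2201\right) = -9677 + 6804 = -2873$)
$19611 - f = 19611 - -2873 = 19611 + 2873 = 22484$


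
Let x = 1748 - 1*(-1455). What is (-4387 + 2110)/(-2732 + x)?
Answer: -759/157 ≈ -4.8344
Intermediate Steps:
x = 3203 (x = 1748 + 1455 = 3203)
(-4387 + 2110)/(-2732 + x) = (-4387 + 2110)/(-2732 + 3203) = -2277/471 = -2277*1/471 = -759/157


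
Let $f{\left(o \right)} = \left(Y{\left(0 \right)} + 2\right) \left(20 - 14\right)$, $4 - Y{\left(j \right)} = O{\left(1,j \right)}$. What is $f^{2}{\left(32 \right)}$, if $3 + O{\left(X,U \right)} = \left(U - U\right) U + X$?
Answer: $2304$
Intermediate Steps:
$O{\left(X,U \right)} = -3 + X$ ($O{\left(X,U \right)} = -3 + \left(\left(U - U\right) U + X\right) = -3 + \left(0 U + X\right) = -3 + \left(0 + X\right) = -3 + X$)
$Y{\left(j \right)} = 6$ ($Y{\left(j \right)} = 4 - \left(-3 + 1\right) = 4 - -2 = 4 + 2 = 6$)
$f{\left(o \right)} = 48$ ($f{\left(o \right)} = \left(6 + 2\right) \left(20 - 14\right) = 8 \cdot 6 = 48$)
$f^{2}{\left(32 \right)} = 48^{2} = 2304$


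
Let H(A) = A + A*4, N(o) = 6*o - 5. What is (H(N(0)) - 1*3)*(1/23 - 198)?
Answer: 127484/23 ≈ 5542.8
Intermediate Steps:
N(o) = -5 + 6*o
H(A) = 5*A (H(A) = A + 4*A = 5*A)
(H(N(0)) - 1*3)*(1/23 - 198) = (5*(-5 + 6*0) - 1*3)*(1/23 - 198) = (5*(-5 + 0) - 3)*(1/23 - 198) = (5*(-5) - 3)*(-4553/23) = (-25 - 3)*(-4553/23) = -28*(-4553/23) = 127484/23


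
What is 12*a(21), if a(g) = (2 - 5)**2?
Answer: 108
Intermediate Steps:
a(g) = 9 (a(g) = (-3)**2 = 9)
12*a(21) = 12*9 = 108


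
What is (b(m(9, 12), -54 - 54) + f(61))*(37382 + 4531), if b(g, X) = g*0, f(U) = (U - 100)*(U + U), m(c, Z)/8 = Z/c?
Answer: -199422054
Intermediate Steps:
m(c, Z) = 8*Z/c (m(c, Z) = 8*(Z/c) = 8*Z/c)
f(U) = 2*U*(-100 + U) (f(U) = (-100 + U)*(2*U) = 2*U*(-100 + U))
b(g, X) = 0
(b(m(9, 12), -54 - 54) + f(61))*(37382 + 4531) = (0 + 2*61*(-100 + 61))*(37382 + 4531) = (0 + 2*61*(-39))*41913 = (0 - 4758)*41913 = -4758*41913 = -199422054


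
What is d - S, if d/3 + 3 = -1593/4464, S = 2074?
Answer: -1033699/496 ≈ -2084.1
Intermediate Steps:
d = -4995/496 (d = -9 + 3*(-1593/4464) = -9 + 3*(-1593*1/4464) = -9 + 3*(-177/496) = -9 - 531/496 = -4995/496 ≈ -10.071)
d - S = -4995/496 - 1*2074 = -4995/496 - 2074 = -1033699/496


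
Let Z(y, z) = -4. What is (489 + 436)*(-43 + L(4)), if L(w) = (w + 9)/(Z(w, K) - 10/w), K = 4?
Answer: -41625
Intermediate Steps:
L(w) = (9 + w)/(-4 - 10/w) (L(w) = (w + 9)/(-4 - 10/w) = (9 + w)/(-4 - 10/w))
(489 + 436)*(-43 + L(4)) = (489 + 436)*(-43 + (½)*4*(9 + 4)/(-5 - 2*4)) = 925*(-43 + (½)*4*13/(-5 - 8)) = 925*(-43 + (½)*4*13/(-13)) = 925*(-43 + (½)*4*(-1/13)*13) = 925*(-43 - 2) = 925*(-45) = -41625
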